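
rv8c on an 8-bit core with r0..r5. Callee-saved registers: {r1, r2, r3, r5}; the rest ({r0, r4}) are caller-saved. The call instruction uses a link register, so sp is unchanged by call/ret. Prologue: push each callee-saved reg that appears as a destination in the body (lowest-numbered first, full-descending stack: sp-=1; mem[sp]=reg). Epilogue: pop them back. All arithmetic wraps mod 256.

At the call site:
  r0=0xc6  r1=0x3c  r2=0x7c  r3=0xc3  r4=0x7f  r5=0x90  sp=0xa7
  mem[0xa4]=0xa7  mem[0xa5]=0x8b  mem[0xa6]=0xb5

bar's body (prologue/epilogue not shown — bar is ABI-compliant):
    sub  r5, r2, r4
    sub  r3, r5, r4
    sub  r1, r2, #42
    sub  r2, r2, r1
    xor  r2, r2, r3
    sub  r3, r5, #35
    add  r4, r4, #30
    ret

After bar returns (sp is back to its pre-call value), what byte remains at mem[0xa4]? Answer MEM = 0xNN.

prologue: push r1 → mem[0xa6]=0x3c, sp=0xa6
prologue: push r2 → mem[0xa5]=0x7c, sp=0xa5
prologue: push r3 → mem[0xa4]=0xc3, sp=0xa4
prologue: push r5 → mem[0xa3]=0x90, sp=0xa3
body[0] sub  r5, r2, r4 → r5=0xfd
body[1] sub  r3, r5, r4 → r3=0x7e
body[2] sub  r1, r2, #42 → r1=0x52
body[3] sub  r2, r2, r1 → r2=0x2a
body[4] xor  r2, r2, r3 → r2=0x54
body[5] sub  r3, r5, #35 → r3=0xda
body[6] add  r4, r4, #30 → r4=0x9d
epilogue: pop r5=0x90, sp=0xa4
epilogue: pop r3=0xc3, sp=0xa5
epilogue: pop r2=0x7c, sp=0xa6
epilogue: pop r1=0x3c, sp=0xa7
prologue pushed ['r1', 'r2', 'r3', 'r5'] at ['0xa6', '0xa5', '0xa4', '0xa3']

MEM = 0xc3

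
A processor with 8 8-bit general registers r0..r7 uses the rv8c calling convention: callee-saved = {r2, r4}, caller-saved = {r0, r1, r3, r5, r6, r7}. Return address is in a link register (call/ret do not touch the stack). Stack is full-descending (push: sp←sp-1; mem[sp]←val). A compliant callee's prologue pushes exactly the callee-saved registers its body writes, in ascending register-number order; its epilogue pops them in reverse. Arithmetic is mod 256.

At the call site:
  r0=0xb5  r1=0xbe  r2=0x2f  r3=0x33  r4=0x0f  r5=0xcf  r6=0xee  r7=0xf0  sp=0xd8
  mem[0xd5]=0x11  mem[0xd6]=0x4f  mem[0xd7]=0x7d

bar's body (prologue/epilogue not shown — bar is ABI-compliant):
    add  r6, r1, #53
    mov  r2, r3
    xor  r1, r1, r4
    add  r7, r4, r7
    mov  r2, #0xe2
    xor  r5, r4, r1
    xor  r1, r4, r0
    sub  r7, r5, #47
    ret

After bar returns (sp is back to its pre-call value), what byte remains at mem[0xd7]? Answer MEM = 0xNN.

MEM = 0x2f

prologue: push r2 → mem[0xd7]=0x2f, sp=0xd7
body[0] add  r6, r1, #53 → r6=0xf3
body[1] mov  r2, r3 → r2=0x33
body[2] xor  r1, r1, r4 → r1=0xb1
body[3] add  r7, r4, r7 → r7=0xff
body[4] mov  r2, #0xe2 → r2=0xe2
body[5] xor  r5, r4, r1 → r5=0xbe
body[6] xor  r1, r4, r0 → r1=0xba
body[7] sub  r7, r5, #47 → r7=0x8f
epilogue: pop r2=0x2f, sp=0xd8
prologue pushed ['r2'] at ['0xd7']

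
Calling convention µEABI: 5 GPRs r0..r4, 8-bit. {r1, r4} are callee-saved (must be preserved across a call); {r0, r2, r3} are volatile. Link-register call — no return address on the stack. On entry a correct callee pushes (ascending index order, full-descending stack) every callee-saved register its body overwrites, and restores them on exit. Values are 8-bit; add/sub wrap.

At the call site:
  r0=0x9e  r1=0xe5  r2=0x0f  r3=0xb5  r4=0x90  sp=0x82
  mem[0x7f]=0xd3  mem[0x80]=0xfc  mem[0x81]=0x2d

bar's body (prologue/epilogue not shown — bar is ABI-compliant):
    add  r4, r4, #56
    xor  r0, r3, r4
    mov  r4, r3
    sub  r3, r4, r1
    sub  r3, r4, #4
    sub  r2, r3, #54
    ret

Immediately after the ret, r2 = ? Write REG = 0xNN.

REG = 0x7b

prologue: push r4 → mem[0x81]=0x90, sp=0x81
body[0] add  r4, r4, #56 → r4=0xc8
body[1] xor  r0, r3, r4 → r0=0x7d
body[2] mov  r4, r3 → r4=0xb5
body[3] sub  r3, r4, r1 → r3=0xd0
body[4] sub  r3, r4, #4 → r3=0xb1
body[5] sub  r2, r3, #54 → r2=0x7b
epilogue: pop r4=0x90, sp=0x82
r2 is caller-saved → body value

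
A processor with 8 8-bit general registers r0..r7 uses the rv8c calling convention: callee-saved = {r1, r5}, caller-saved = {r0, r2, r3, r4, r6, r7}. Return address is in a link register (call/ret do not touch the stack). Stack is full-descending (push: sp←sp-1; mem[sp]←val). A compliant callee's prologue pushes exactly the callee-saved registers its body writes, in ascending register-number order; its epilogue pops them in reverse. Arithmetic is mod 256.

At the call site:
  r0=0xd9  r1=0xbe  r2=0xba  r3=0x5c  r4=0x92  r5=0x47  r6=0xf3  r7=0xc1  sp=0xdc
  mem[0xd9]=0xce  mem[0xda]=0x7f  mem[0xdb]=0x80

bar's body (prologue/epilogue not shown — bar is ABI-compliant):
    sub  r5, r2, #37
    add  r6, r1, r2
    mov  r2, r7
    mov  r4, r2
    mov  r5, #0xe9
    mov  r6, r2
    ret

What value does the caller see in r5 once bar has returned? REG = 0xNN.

prologue: push r5 → mem[0xdb]=0x47, sp=0xdb
body[0] sub  r5, r2, #37 → r5=0x95
body[1] add  r6, r1, r2 → r6=0x78
body[2] mov  r2, r7 → r2=0xc1
body[3] mov  r4, r2 → r4=0xc1
body[4] mov  r5, #0xe9 → r5=0xe9
body[5] mov  r6, r2 → r6=0xc1
epilogue: pop r5=0x47, sp=0xdc
r5 is callee-saved → restored

REG = 0x47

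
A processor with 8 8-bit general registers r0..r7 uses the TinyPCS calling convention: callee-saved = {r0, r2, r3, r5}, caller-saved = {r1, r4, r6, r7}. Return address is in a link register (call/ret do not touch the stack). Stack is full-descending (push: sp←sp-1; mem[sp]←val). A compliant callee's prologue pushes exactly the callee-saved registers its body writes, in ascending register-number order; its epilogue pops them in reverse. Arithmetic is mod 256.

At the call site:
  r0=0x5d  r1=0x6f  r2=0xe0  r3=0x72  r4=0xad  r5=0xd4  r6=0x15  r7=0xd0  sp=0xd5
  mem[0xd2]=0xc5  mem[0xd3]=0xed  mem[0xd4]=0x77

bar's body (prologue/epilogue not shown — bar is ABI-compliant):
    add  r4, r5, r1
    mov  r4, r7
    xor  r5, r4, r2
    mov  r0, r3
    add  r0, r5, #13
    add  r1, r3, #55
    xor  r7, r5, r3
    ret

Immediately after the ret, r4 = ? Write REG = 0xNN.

REG = 0xd0

prologue: push r0 → mem[0xd4]=0x5d, sp=0xd4
prologue: push r5 → mem[0xd3]=0xd4, sp=0xd3
body[0] add  r4, r5, r1 → r4=0x43
body[1] mov  r4, r7 → r4=0xd0
body[2] xor  r5, r4, r2 → r5=0x30
body[3] mov  r0, r3 → r0=0x72
body[4] add  r0, r5, #13 → r0=0x3d
body[5] add  r1, r3, #55 → r1=0xa9
body[6] xor  r7, r5, r3 → r7=0x42
epilogue: pop r5=0xd4, sp=0xd4
epilogue: pop r0=0x5d, sp=0xd5
r4 is caller-saved → body value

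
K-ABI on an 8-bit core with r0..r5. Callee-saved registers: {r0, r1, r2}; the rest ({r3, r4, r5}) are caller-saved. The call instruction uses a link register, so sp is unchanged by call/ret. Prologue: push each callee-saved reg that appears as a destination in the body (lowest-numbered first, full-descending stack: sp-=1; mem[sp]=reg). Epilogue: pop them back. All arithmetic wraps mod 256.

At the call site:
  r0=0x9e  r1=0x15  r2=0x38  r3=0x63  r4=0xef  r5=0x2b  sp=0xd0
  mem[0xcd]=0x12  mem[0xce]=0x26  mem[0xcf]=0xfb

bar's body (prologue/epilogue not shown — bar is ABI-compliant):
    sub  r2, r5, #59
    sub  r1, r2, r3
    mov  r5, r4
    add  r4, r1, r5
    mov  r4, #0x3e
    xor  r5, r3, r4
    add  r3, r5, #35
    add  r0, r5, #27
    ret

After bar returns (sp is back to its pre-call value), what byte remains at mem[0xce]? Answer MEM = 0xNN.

MEM = 0x15

prologue: push r0 → mem[0xcf]=0x9e, sp=0xcf
prologue: push r1 → mem[0xce]=0x15, sp=0xce
prologue: push r2 → mem[0xcd]=0x38, sp=0xcd
body[0] sub  r2, r5, #59 → r2=0xf0
body[1] sub  r1, r2, r3 → r1=0x8d
body[2] mov  r5, r4 → r5=0xef
body[3] add  r4, r1, r5 → r4=0x7c
body[4] mov  r4, #0x3e → r4=0x3e
body[5] xor  r5, r3, r4 → r5=0x5d
body[6] add  r3, r5, #35 → r3=0x80
body[7] add  r0, r5, #27 → r0=0x78
epilogue: pop r2=0x38, sp=0xce
epilogue: pop r1=0x15, sp=0xcf
epilogue: pop r0=0x9e, sp=0xd0
prologue pushed ['r0', 'r1', 'r2'] at ['0xcf', '0xce', '0xcd']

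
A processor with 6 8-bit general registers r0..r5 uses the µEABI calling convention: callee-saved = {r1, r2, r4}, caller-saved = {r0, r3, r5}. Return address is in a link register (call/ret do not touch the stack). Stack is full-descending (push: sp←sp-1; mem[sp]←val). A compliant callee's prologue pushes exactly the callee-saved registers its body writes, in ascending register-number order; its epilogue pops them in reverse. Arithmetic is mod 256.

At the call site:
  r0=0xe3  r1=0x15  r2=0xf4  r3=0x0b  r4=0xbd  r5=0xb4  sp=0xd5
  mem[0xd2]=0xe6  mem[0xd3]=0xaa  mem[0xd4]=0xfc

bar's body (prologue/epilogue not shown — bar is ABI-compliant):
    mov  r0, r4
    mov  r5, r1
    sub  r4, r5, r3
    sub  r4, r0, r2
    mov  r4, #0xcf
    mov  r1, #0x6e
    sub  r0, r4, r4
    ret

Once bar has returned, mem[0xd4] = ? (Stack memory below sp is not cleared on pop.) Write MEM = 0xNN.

MEM = 0x15

prologue: push r1 -> mem[0xd4]=0x15, sp=0xd4
prologue: push r4 -> mem[0xd3]=0xbd, sp=0xd3
body[0] mov  r0, r4 -> r0=0xbd
body[1] mov  r5, r1 -> r5=0x15
body[2] sub  r4, r5, r3 -> r4=0x0a
body[3] sub  r4, r0, r2 -> r4=0xc9
body[4] mov  r4, #0xcf -> r4=0xcf
body[5] mov  r1, #0x6e -> r1=0x6e
body[6] sub  r0, r4, r4 -> r0=0x00
epilogue: pop r4=0xbd, sp=0xd4
epilogue: pop r1=0x15, sp=0xd5
prologue pushed ['r1', 'r4'] at ['0xd4', '0xd3']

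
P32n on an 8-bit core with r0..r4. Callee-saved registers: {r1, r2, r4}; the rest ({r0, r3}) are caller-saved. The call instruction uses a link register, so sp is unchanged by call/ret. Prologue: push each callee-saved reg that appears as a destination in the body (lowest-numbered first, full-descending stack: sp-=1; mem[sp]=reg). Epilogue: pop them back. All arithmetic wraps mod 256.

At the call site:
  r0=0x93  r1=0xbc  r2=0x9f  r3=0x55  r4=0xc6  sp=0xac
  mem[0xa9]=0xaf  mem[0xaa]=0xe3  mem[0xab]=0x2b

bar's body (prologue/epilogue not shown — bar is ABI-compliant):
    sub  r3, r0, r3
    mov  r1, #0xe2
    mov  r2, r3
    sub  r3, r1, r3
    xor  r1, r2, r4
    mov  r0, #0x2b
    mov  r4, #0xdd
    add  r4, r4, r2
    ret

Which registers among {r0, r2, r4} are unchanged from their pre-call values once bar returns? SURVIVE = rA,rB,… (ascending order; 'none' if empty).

SURVIVE = r2,r4

prologue: push r1 -> mem[0xab]=0xbc, sp=0xab
prologue: push r2 -> mem[0xaa]=0x9f, sp=0xaa
prologue: push r4 -> mem[0xa9]=0xc6, sp=0xa9
body[0] sub  r3, r0, r3 -> r3=0x3e
body[1] mov  r1, #0xe2 -> r1=0xe2
body[2] mov  r2, r3 -> r2=0x3e
body[3] sub  r3, r1, r3 -> r3=0xa4
body[4] xor  r1, r2, r4 -> r1=0xf8
body[5] mov  r0, #0x2b -> r0=0x2b
body[6] mov  r4, #0xdd -> r4=0xdd
body[7] add  r4, r4, r2 -> r4=0x1b
epilogue: pop r4=0xc6, sp=0xaa
epilogue: pop r2=0x9f, sp=0xab
epilogue: pop r1=0xbc, sp=0xac
r0: caller-saved, written=True
r2: callee-saved, written=True
r4: callee-saved, written=True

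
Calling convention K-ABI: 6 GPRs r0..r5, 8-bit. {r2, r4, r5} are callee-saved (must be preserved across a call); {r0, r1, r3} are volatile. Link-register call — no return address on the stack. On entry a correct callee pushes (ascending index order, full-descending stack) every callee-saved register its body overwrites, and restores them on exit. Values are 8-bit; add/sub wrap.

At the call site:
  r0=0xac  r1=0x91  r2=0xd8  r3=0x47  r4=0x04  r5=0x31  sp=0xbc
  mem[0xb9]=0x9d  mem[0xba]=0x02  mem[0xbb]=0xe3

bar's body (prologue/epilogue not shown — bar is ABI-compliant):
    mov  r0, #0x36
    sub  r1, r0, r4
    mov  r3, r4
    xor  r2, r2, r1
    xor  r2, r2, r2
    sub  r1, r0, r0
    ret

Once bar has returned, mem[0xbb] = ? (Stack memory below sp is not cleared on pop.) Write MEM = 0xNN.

MEM = 0xd8

prologue: push r2 -> mem[0xbb]=0xd8, sp=0xbb
body[0] mov  r0, #0x36 -> r0=0x36
body[1] sub  r1, r0, r4 -> r1=0x32
body[2] mov  r3, r4 -> r3=0x04
body[3] xor  r2, r2, r1 -> r2=0xea
body[4] xor  r2, r2, r2 -> r2=0x00
body[5] sub  r1, r0, r0 -> r1=0x00
epilogue: pop r2=0xd8, sp=0xbc
prologue pushed ['r2'] at ['0xbb']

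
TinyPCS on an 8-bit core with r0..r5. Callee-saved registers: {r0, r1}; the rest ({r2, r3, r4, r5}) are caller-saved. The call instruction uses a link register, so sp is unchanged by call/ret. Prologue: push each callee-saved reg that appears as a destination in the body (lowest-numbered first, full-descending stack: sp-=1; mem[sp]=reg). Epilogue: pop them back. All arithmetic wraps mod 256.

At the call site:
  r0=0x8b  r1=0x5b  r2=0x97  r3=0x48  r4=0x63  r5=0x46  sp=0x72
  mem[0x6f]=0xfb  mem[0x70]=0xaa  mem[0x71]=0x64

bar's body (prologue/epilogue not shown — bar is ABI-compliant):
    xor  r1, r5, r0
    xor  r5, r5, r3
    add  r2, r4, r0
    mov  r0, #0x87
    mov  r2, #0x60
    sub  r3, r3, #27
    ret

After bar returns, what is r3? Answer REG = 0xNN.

REG = 0x2d

prologue: push r0 -> mem[0x71]=0x8b, sp=0x71
prologue: push r1 -> mem[0x70]=0x5b, sp=0x70
body[0] xor  r1, r5, r0 -> r1=0xcd
body[1] xor  r5, r5, r3 -> r5=0x0e
body[2] add  r2, r4, r0 -> r2=0xee
body[3] mov  r0, #0x87 -> r0=0x87
body[4] mov  r2, #0x60 -> r2=0x60
body[5] sub  r3, r3, #27 -> r3=0x2d
epilogue: pop r1=0x5b, sp=0x71
epilogue: pop r0=0x8b, sp=0x72
r3 is caller-saved -> body value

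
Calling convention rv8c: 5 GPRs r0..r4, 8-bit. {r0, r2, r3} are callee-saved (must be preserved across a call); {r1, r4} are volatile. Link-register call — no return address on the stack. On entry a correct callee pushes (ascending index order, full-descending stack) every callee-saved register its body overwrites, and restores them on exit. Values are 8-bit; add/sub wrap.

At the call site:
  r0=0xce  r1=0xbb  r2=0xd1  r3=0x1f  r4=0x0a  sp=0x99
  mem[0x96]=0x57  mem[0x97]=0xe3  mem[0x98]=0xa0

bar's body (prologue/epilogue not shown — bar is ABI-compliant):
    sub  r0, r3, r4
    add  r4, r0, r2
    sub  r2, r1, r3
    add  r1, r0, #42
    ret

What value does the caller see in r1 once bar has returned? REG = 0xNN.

REG = 0x3f

prologue: push r0 → mem[0x98]=0xce, sp=0x98
prologue: push r2 → mem[0x97]=0xd1, sp=0x97
body[0] sub  r0, r3, r4 → r0=0x15
body[1] add  r4, r0, r2 → r4=0xe6
body[2] sub  r2, r1, r3 → r2=0x9c
body[3] add  r1, r0, #42 → r1=0x3f
epilogue: pop r2=0xd1, sp=0x98
epilogue: pop r0=0xce, sp=0x99
r1 is caller-saved → body value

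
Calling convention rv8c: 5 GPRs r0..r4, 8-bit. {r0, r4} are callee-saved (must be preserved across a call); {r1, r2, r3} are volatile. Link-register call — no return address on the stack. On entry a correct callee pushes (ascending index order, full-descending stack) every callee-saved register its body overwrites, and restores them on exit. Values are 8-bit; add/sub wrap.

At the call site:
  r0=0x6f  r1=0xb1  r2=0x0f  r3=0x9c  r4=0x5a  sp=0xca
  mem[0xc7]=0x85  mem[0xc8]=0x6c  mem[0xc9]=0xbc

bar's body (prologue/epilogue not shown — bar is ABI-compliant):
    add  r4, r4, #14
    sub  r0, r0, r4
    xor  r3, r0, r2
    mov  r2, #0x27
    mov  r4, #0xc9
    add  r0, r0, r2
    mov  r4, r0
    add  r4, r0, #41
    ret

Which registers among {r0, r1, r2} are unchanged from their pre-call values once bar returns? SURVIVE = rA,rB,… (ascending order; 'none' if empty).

prologue: push r0 -> mem[0xc9]=0x6f, sp=0xc9
prologue: push r4 -> mem[0xc8]=0x5a, sp=0xc8
body[0] add  r4, r4, #14 -> r4=0x68
body[1] sub  r0, r0, r4 -> r0=0x07
body[2] xor  r3, r0, r2 -> r3=0x08
body[3] mov  r2, #0x27 -> r2=0x27
body[4] mov  r4, #0xc9 -> r4=0xc9
body[5] add  r0, r0, r2 -> r0=0x2e
body[6] mov  r4, r0 -> r4=0x2e
body[7] add  r4, r0, #41 -> r4=0x57
epilogue: pop r4=0x5a, sp=0xc9
epilogue: pop r0=0x6f, sp=0xca
r0: callee-saved, written=True
r1: caller-saved, written=False
r2: caller-saved, written=True

SURVIVE = r0,r1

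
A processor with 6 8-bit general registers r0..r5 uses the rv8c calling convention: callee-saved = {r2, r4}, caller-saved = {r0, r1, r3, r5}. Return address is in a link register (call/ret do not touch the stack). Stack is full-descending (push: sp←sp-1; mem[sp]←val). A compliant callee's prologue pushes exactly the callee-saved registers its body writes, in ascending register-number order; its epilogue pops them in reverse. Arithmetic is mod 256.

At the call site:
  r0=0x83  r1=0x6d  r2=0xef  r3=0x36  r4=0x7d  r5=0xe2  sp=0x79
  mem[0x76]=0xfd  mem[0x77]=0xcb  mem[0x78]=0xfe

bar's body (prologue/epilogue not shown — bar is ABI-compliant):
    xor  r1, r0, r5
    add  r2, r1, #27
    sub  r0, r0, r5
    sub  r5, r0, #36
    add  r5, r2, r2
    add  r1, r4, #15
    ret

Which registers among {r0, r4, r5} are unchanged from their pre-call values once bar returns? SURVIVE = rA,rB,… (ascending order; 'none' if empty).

SURVIVE = r4

prologue: push r2 -> mem[0x78]=0xef, sp=0x78
body[0] xor  r1, r0, r5 -> r1=0x61
body[1] add  r2, r1, #27 -> r2=0x7c
body[2] sub  r0, r0, r5 -> r0=0xa1
body[3] sub  r5, r0, #36 -> r5=0x7d
body[4] add  r5, r2, r2 -> r5=0xf8
body[5] add  r1, r4, #15 -> r1=0x8c
epilogue: pop r2=0xef, sp=0x79
r0: caller-saved, written=True
r4: callee-saved, written=False
r5: caller-saved, written=True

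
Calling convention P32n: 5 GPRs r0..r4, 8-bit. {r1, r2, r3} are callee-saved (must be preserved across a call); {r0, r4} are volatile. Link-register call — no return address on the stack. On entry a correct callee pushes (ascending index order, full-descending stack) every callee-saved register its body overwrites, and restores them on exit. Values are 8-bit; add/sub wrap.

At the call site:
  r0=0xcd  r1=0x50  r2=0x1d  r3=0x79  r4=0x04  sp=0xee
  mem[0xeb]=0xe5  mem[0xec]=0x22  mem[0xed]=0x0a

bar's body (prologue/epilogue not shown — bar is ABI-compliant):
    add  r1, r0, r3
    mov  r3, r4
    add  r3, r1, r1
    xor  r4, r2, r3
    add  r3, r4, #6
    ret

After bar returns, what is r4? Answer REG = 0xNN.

REG = 0x91

prologue: push r1 -> mem[0xed]=0x50, sp=0xed
prologue: push r3 -> mem[0xec]=0x79, sp=0xec
body[0] add  r1, r0, r3 -> r1=0x46
body[1] mov  r3, r4 -> r3=0x04
body[2] add  r3, r1, r1 -> r3=0x8c
body[3] xor  r4, r2, r3 -> r4=0x91
body[4] add  r3, r4, #6 -> r3=0x97
epilogue: pop r3=0x79, sp=0xed
epilogue: pop r1=0x50, sp=0xee
r4 is caller-saved -> body value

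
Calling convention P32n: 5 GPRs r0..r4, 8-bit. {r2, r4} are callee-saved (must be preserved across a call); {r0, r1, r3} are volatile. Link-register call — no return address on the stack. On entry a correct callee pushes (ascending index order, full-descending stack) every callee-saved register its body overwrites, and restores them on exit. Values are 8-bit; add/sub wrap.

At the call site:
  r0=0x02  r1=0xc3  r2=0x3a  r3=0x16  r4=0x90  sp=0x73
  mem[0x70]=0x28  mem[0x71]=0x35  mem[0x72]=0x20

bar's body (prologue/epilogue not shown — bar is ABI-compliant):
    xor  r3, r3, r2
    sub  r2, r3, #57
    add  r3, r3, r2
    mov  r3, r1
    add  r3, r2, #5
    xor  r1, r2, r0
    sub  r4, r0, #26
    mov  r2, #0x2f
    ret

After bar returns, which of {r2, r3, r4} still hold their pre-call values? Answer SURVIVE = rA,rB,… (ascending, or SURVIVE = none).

SURVIVE = r2,r4

prologue: push r2 -> mem[0x72]=0x3a, sp=0x72
prologue: push r4 -> mem[0x71]=0x90, sp=0x71
body[0] xor  r3, r3, r2 -> r3=0x2c
body[1] sub  r2, r3, #57 -> r2=0xf3
body[2] add  r3, r3, r2 -> r3=0x1f
body[3] mov  r3, r1 -> r3=0xc3
body[4] add  r3, r2, #5 -> r3=0xf8
body[5] xor  r1, r2, r0 -> r1=0xf1
body[6] sub  r4, r0, #26 -> r4=0xe8
body[7] mov  r2, #0x2f -> r2=0x2f
epilogue: pop r4=0x90, sp=0x72
epilogue: pop r2=0x3a, sp=0x73
r2: callee-saved, written=True
r3: caller-saved, written=True
r4: callee-saved, written=True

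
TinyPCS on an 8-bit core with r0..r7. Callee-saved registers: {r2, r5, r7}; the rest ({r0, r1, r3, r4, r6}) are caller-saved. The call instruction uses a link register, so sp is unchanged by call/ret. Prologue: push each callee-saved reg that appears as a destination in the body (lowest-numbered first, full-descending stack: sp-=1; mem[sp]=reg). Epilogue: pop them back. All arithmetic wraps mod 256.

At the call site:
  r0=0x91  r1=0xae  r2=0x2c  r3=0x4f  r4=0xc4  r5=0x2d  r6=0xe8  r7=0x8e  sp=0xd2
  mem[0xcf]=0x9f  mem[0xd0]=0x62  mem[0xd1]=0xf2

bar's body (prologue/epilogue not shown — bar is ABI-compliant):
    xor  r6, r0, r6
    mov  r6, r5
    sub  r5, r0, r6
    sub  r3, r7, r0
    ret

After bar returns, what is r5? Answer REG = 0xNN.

prologue: push r5 -> mem[0xd1]=0x2d, sp=0xd1
body[0] xor  r6, r0, r6 -> r6=0x79
body[1] mov  r6, r5 -> r6=0x2d
body[2] sub  r5, r0, r6 -> r5=0x64
body[3] sub  r3, r7, r0 -> r3=0xfd
epilogue: pop r5=0x2d, sp=0xd2
r5 is callee-saved -> restored

REG = 0x2d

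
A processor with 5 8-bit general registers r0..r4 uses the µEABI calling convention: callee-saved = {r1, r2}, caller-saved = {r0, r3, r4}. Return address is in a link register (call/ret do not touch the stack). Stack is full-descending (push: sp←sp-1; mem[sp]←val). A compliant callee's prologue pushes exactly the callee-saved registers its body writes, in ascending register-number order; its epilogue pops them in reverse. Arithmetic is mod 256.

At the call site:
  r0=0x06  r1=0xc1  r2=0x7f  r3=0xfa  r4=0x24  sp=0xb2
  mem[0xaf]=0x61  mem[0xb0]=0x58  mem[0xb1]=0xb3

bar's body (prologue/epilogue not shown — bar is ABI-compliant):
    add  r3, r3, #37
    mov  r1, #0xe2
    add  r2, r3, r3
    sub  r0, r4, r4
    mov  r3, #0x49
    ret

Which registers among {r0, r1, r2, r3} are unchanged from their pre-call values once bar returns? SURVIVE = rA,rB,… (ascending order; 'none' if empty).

SURVIVE = r1,r2

prologue: push r1 -> mem[0xb1]=0xc1, sp=0xb1
prologue: push r2 -> mem[0xb0]=0x7f, sp=0xb0
body[0] add  r3, r3, #37 -> r3=0x1f
body[1] mov  r1, #0xe2 -> r1=0xe2
body[2] add  r2, r3, r3 -> r2=0x3e
body[3] sub  r0, r4, r4 -> r0=0x00
body[4] mov  r3, #0x49 -> r3=0x49
epilogue: pop r2=0x7f, sp=0xb1
epilogue: pop r1=0xc1, sp=0xb2
r0: caller-saved, written=True
r1: callee-saved, written=True
r2: callee-saved, written=True
r3: caller-saved, written=True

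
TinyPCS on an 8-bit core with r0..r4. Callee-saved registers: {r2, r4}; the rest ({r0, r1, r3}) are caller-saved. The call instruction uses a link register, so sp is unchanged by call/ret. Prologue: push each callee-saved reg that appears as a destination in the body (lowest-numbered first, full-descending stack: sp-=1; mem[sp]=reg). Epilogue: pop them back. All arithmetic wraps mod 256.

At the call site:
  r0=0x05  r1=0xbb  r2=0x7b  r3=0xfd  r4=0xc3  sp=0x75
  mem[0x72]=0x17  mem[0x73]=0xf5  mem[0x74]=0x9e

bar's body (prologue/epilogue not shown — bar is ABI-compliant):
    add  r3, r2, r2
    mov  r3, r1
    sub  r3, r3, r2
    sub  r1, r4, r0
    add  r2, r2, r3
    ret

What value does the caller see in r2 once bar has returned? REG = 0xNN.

prologue: push r2 -> mem[0x74]=0x7b, sp=0x74
body[0] add  r3, r2, r2 -> r3=0xf6
body[1] mov  r3, r1 -> r3=0xbb
body[2] sub  r3, r3, r2 -> r3=0x40
body[3] sub  r1, r4, r0 -> r1=0xbe
body[4] add  r2, r2, r3 -> r2=0xbb
epilogue: pop r2=0x7b, sp=0x75
r2 is callee-saved -> restored

REG = 0x7b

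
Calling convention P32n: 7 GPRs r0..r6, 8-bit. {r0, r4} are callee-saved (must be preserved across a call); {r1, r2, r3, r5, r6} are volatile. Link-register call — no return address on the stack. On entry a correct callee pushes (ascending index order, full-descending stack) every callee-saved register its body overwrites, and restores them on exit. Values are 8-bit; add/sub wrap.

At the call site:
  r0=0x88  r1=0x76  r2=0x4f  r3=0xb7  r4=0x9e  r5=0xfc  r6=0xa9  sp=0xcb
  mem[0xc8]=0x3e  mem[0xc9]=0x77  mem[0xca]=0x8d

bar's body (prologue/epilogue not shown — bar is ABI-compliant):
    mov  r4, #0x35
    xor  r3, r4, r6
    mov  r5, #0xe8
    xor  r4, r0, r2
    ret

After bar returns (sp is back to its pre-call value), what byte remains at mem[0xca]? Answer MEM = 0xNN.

MEM = 0x9e

prologue: push r4 -> mem[0xca]=0x9e, sp=0xca
body[0] mov  r4, #0x35 -> r4=0x35
body[1] xor  r3, r4, r6 -> r3=0x9c
body[2] mov  r5, #0xe8 -> r5=0xe8
body[3] xor  r4, r0, r2 -> r4=0xc7
epilogue: pop r4=0x9e, sp=0xcb
prologue pushed ['r4'] at ['0xca']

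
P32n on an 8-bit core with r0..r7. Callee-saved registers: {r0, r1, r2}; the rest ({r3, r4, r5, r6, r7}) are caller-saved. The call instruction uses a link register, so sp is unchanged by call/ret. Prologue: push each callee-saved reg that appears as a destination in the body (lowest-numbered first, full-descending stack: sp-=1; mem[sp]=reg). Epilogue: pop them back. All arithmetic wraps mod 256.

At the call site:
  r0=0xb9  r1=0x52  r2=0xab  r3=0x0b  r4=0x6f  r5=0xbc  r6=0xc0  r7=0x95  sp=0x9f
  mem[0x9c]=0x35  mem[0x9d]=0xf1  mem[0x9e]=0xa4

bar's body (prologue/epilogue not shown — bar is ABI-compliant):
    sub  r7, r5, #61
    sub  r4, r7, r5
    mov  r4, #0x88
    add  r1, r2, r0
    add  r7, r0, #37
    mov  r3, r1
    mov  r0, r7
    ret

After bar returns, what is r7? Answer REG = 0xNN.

REG = 0xde

prologue: push r0 -> mem[0x9e]=0xb9, sp=0x9e
prologue: push r1 -> mem[0x9d]=0x52, sp=0x9d
body[0] sub  r7, r5, #61 -> r7=0x7f
body[1] sub  r4, r7, r5 -> r4=0xc3
body[2] mov  r4, #0x88 -> r4=0x88
body[3] add  r1, r2, r0 -> r1=0x64
body[4] add  r7, r0, #37 -> r7=0xde
body[5] mov  r3, r1 -> r3=0x64
body[6] mov  r0, r7 -> r0=0xde
epilogue: pop r1=0x52, sp=0x9e
epilogue: pop r0=0xb9, sp=0x9f
r7 is caller-saved -> body value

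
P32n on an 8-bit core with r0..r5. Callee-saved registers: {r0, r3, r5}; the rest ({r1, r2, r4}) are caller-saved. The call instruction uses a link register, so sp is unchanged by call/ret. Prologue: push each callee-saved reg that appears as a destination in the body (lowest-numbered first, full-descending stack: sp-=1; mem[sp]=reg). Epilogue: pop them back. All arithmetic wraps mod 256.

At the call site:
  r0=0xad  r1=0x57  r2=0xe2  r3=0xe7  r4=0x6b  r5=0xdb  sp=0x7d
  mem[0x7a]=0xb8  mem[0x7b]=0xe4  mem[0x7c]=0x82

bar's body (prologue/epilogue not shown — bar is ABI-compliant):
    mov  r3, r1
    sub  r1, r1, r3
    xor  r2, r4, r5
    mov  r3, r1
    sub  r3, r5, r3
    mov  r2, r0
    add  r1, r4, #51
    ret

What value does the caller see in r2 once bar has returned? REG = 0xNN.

prologue: push r3 -> mem[0x7c]=0xe7, sp=0x7c
body[0] mov  r3, r1 -> r3=0x57
body[1] sub  r1, r1, r3 -> r1=0x00
body[2] xor  r2, r4, r5 -> r2=0xb0
body[3] mov  r3, r1 -> r3=0x00
body[4] sub  r3, r5, r3 -> r3=0xdb
body[5] mov  r2, r0 -> r2=0xad
body[6] add  r1, r4, #51 -> r1=0x9e
epilogue: pop r3=0xe7, sp=0x7d
r2 is caller-saved -> body value

REG = 0xad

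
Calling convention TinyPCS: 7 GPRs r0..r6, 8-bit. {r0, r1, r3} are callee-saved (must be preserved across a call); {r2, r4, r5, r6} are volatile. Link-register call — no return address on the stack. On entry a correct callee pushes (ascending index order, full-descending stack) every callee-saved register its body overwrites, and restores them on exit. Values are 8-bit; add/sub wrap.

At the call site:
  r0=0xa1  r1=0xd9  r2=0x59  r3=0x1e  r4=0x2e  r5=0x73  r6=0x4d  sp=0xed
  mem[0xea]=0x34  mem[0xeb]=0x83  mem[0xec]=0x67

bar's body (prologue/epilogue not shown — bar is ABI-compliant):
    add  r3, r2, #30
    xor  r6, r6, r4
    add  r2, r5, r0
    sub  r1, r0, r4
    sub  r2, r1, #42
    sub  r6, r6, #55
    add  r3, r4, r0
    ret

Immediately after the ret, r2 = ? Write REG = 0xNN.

prologue: push r1 → mem[0xec]=0xd9, sp=0xec
prologue: push r3 → mem[0xeb]=0x1e, sp=0xeb
body[0] add  r3, r2, #30 → r3=0x77
body[1] xor  r6, r6, r4 → r6=0x63
body[2] add  r2, r5, r0 → r2=0x14
body[3] sub  r1, r0, r4 → r1=0x73
body[4] sub  r2, r1, #42 → r2=0x49
body[5] sub  r6, r6, #55 → r6=0x2c
body[6] add  r3, r4, r0 → r3=0xcf
epilogue: pop r3=0x1e, sp=0xec
epilogue: pop r1=0xd9, sp=0xed
r2 is caller-saved → body value

REG = 0x49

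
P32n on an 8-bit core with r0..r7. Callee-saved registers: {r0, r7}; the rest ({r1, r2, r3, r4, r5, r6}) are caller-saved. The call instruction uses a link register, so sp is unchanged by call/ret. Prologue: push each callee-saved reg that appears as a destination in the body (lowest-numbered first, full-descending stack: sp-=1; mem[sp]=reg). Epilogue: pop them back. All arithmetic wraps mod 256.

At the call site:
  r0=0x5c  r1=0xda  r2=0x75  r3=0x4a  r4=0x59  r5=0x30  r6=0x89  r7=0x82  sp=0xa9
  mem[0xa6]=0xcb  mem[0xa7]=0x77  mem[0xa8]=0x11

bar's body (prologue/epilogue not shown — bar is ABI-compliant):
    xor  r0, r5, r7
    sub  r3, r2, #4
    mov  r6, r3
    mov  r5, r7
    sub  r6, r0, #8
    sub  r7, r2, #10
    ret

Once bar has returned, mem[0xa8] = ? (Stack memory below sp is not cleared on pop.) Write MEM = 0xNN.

prologue: push r0 -> mem[0xa8]=0x5c, sp=0xa8
prologue: push r7 -> mem[0xa7]=0x82, sp=0xa7
body[0] xor  r0, r5, r7 -> r0=0xb2
body[1] sub  r3, r2, #4 -> r3=0x71
body[2] mov  r6, r3 -> r6=0x71
body[3] mov  r5, r7 -> r5=0x82
body[4] sub  r6, r0, #8 -> r6=0xaa
body[5] sub  r7, r2, #10 -> r7=0x6b
epilogue: pop r7=0x82, sp=0xa8
epilogue: pop r0=0x5c, sp=0xa9
prologue pushed ['r0', 'r7'] at ['0xa8', '0xa7']

MEM = 0x5c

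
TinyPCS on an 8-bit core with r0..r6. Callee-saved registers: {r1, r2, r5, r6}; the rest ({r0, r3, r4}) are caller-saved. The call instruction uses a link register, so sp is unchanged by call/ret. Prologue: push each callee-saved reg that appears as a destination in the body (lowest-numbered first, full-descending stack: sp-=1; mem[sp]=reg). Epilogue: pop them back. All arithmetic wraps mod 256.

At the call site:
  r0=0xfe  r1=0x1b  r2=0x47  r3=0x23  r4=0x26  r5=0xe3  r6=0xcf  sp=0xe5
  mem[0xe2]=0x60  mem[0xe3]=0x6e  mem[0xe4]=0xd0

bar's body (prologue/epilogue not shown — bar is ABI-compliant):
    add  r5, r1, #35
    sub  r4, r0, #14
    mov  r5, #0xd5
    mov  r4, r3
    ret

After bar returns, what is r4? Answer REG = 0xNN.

REG = 0x23

prologue: push r5 → mem[0xe4]=0xe3, sp=0xe4
body[0] add  r5, r1, #35 → r5=0x3e
body[1] sub  r4, r0, #14 → r4=0xf0
body[2] mov  r5, #0xd5 → r5=0xd5
body[3] mov  r4, r3 → r4=0x23
epilogue: pop r5=0xe3, sp=0xe5
r4 is caller-saved → body value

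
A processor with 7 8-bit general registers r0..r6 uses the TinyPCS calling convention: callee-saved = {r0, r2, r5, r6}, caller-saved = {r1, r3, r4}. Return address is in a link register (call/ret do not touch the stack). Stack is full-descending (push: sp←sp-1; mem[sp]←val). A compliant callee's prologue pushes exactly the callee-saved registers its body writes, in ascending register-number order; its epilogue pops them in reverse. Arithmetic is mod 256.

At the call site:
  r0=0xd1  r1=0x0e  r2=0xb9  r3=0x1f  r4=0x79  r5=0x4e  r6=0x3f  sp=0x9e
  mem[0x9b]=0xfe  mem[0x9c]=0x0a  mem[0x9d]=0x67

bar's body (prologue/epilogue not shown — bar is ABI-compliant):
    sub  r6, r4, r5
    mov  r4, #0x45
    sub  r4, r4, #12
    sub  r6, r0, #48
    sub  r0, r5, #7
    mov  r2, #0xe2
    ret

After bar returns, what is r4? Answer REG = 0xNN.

prologue: push r0 -> mem[0x9d]=0xd1, sp=0x9d
prologue: push r2 -> mem[0x9c]=0xb9, sp=0x9c
prologue: push r6 -> mem[0x9b]=0x3f, sp=0x9b
body[0] sub  r6, r4, r5 -> r6=0x2b
body[1] mov  r4, #0x45 -> r4=0x45
body[2] sub  r4, r4, #12 -> r4=0x39
body[3] sub  r6, r0, #48 -> r6=0xa1
body[4] sub  r0, r5, #7 -> r0=0x47
body[5] mov  r2, #0xe2 -> r2=0xe2
epilogue: pop r6=0x3f, sp=0x9c
epilogue: pop r2=0xb9, sp=0x9d
epilogue: pop r0=0xd1, sp=0x9e
r4 is caller-saved -> body value

REG = 0x39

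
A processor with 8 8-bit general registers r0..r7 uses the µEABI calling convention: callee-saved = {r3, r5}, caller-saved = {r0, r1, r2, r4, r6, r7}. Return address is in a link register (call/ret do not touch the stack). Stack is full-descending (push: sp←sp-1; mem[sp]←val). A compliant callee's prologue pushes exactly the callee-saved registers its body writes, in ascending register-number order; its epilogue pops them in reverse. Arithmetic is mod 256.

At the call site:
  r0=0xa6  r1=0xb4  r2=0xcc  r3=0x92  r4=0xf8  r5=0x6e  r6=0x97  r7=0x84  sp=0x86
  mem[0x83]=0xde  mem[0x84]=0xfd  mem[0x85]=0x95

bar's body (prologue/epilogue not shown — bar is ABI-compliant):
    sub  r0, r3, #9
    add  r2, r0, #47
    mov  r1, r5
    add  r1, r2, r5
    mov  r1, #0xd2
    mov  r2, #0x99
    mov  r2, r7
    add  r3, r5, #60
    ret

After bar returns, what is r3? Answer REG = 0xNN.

REG = 0x92

prologue: push r3 → mem[0x85]=0x92, sp=0x85
body[0] sub  r0, r3, #9 → r0=0x89
body[1] add  r2, r0, #47 → r2=0xb8
body[2] mov  r1, r5 → r1=0x6e
body[3] add  r1, r2, r5 → r1=0x26
body[4] mov  r1, #0xd2 → r1=0xd2
body[5] mov  r2, #0x99 → r2=0x99
body[6] mov  r2, r7 → r2=0x84
body[7] add  r3, r5, #60 → r3=0xaa
epilogue: pop r3=0x92, sp=0x86
r3 is callee-saved → restored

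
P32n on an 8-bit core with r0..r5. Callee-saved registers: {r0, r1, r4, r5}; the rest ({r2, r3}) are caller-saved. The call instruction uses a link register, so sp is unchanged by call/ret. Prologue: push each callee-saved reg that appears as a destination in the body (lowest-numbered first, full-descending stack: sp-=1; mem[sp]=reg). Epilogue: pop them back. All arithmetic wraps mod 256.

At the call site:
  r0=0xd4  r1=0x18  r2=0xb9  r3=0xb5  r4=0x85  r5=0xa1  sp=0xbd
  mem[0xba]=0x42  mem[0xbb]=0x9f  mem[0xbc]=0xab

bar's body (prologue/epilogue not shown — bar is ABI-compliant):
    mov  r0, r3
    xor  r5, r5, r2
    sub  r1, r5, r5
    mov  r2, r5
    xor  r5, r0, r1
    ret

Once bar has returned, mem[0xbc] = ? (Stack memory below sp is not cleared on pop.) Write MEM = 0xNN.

MEM = 0xd4

prologue: push r0 → mem[0xbc]=0xd4, sp=0xbc
prologue: push r1 → mem[0xbb]=0x18, sp=0xbb
prologue: push r5 → mem[0xba]=0xa1, sp=0xba
body[0] mov  r0, r3 → r0=0xb5
body[1] xor  r5, r5, r2 → r5=0x18
body[2] sub  r1, r5, r5 → r1=0x00
body[3] mov  r2, r5 → r2=0x18
body[4] xor  r5, r0, r1 → r5=0xb5
epilogue: pop r5=0xa1, sp=0xbb
epilogue: pop r1=0x18, sp=0xbc
epilogue: pop r0=0xd4, sp=0xbd
prologue pushed ['r0', 'r1', 'r5'] at ['0xbc', '0xbb', '0xba']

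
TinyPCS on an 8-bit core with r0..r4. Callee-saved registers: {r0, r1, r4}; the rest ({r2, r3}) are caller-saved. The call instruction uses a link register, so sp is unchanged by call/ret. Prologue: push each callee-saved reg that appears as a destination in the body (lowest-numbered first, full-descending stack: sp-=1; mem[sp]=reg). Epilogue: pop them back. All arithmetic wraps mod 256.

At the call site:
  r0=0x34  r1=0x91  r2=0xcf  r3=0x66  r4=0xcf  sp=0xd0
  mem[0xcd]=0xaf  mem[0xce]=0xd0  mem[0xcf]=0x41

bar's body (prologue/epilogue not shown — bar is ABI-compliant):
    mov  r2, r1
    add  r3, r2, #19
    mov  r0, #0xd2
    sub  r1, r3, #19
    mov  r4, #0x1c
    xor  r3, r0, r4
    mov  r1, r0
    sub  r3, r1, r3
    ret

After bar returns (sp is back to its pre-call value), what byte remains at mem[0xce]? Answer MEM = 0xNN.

prologue: push r0 → mem[0xcf]=0x34, sp=0xcf
prologue: push r1 → mem[0xce]=0x91, sp=0xce
prologue: push r4 → mem[0xcd]=0xcf, sp=0xcd
body[0] mov  r2, r1 → r2=0x91
body[1] add  r3, r2, #19 → r3=0xa4
body[2] mov  r0, #0xd2 → r0=0xd2
body[3] sub  r1, r3, #19 → r1=0x91
body[4] mov  r4, #0x1c → r4=0x1c
body[5] xor  r3, r0, r4 → r3=0xce
body[6] mov  r1, r0 → r1=0xd2
body[7] sub  r3, r1, r3 → r3=0x04
epilogue: pop r4=0xcf, sp=0xce
epilogue: pop r1=0x91, sp=0xcf
epilogue: pop r0=0x34, sp=0xd0
prologue pushed ['r0', 'r1', 'r4'] at ['0xcf', '0xce', '0xcd']

MEM = 0x91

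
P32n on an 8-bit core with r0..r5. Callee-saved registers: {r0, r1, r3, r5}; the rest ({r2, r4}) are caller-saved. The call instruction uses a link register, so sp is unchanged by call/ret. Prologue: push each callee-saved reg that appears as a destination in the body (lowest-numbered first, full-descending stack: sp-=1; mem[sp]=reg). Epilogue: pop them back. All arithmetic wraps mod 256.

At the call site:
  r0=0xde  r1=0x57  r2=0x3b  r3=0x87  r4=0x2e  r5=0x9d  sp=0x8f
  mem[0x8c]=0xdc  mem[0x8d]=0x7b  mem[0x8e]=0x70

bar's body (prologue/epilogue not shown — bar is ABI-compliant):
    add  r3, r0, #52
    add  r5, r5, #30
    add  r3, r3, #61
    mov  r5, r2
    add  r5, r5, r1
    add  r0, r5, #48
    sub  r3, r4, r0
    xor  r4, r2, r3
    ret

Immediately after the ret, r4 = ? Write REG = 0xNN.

prologue: push r0 -> mem[0x8e]=0xde, sp=0x8e
prologue: push r3 -> mem[0x8d]=0x87, sp=0x8d
prologue: push r5 -> mem[0x8c]=0x9d, sp=0x8c
body[0] add  r3, r0, #52 -> r3=0x12
body[1] add  r5, r5, #30 -> r5=0xbb
body[2] add  r3, r3, #61 -> r3=0x4f
body[3] mov  r5, r2 -> r5=0x3b
body[4] add  r5, r5, r1 -> r5=0x92
body[5] add  r0, r5, #48 -> r0=0xc2
body[6] sub  r3, r4, r0 -> r3=0x6c
body[7] xor  r4, r2, r3 -> r4=0x57
epilogue: pop r5=0x9d, sp=0x8d
epilogue: pop r3=0x87, sp=0x8e
epilogue: pop r0=0xde, sp=0x8f
r4 is caller-saved -> body value

REG = 0x57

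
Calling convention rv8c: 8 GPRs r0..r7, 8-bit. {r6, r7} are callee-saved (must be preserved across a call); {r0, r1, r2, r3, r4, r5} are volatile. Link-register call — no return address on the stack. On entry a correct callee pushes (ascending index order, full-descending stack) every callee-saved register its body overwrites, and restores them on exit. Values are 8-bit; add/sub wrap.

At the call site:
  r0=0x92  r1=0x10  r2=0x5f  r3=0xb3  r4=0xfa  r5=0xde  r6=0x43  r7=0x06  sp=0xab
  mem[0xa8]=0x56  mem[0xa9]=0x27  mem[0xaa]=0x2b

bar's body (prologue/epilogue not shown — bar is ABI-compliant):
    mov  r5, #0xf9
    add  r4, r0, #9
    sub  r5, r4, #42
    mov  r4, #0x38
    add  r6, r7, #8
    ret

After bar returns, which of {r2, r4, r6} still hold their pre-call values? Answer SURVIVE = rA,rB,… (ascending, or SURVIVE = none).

SURVIVE = r2,r6

prologue: push r6 -> mem[0xaa]=0x43, sp=0xaa
body[0] mov  r5, #0xf9 -> r5=0xf9
body[1] add  r4, r0, #9 -> r4=0x9b
body[2] sub  r5, r4, #42 -> r5=0x71
body[3] mov  r4, #0x38 -> r4=0x38
body[4] add  r6, r7, #8 -> r6=0x0e
epilogue: pop r6=0x43, sp=0xab
r2: caller-saved, written=False
r4: caller-saved, written=True
r6: callee-saved, written=True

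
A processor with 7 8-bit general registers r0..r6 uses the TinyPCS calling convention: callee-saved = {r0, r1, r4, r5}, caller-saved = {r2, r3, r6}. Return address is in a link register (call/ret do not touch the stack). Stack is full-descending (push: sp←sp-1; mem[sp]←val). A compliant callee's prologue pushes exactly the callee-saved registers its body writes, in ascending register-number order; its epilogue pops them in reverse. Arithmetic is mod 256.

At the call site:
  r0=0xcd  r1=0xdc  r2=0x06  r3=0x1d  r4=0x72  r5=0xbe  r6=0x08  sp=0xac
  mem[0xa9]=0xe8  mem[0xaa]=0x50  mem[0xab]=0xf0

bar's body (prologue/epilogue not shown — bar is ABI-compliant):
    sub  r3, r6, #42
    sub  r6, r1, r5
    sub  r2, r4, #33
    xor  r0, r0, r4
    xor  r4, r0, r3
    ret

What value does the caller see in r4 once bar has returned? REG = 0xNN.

prologue: push r0 → mem[0xab]=0xcd, sp=0xab
prologue: push r4 → mem[0xaa]=0x72, sp=0xaa
body[0] sub  r3, r6, #42 → r3=0xde
body[1] sub  r6, r1, r5 → r6=0x1e
body[2] sub  r2, r4, #33 → r2=0x51
body[3] xor  r0, r0, r4 → r0=0xbf
body[4] xor  r4, r0, r3 → r4=0x61
epilogue: pop r4=0x72, sp=0xab
epilogue: pop r0=0xcd, sp=0xac
r4 is callee-saved → restored

REG = 0x72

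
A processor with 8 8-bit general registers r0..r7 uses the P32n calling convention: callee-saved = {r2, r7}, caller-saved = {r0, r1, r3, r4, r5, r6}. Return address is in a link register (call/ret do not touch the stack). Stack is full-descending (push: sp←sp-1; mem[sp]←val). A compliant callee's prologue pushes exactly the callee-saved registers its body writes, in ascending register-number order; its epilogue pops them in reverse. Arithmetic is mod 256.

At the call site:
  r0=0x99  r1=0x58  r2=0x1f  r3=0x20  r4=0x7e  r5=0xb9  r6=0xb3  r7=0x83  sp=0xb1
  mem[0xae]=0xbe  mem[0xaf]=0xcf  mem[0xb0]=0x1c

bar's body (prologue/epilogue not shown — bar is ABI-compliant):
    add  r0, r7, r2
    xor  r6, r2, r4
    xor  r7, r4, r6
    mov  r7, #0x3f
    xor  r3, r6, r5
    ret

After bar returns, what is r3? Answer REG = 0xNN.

prologue: push r7 -> mem[0xb0]=0x83, sp=0xb0
body[0] add  r0, r7, r2 -> r0=0xa2
body[1] xor  r6, r2, r4 -> r6=0x61
body[2] xor  r7, r4, r6 -> r7=0x1f
body[3] mov  r7, #0x3f -> r7=0x3f
body[4] xor  r3, r6, r5 -> r3=0xd8
epilogue: pop r7=0x83, sp=0xb1
r3 is caller-saved -> body value

REG = 0xd8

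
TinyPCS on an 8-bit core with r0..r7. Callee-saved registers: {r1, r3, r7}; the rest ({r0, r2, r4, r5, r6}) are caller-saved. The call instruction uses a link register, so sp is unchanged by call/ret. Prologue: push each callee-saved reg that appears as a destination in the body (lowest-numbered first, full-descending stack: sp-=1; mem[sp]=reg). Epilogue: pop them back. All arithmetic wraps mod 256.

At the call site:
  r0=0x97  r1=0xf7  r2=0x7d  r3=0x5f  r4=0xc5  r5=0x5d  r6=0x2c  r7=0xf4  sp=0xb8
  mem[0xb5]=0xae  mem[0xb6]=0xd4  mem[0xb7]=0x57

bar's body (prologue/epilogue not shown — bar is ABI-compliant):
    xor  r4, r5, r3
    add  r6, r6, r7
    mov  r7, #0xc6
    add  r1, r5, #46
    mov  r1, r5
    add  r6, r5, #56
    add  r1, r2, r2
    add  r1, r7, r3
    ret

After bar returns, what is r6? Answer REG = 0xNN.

prologue: push r1 → mem[0xb7]=0xf7, sp=0xb7
prologue: push r7 → mem[0xb6]=0xf4, sp=0xb6
body[0] xor  r4, r5, r3 → r4=0x02
body[1] add  r6, r6, r7 → r6=0x20
body[2] mov  r7, #0xc6 → r7=0xc6
body[3] add  r1, r5, #46 → r1=0x8b
body[4] mov  r1, r5 → r1=0x5d
body[5] add  r6, r5, #56 → r6=0x95
body[6] add  r1, r2, r2 → r1=0xfa
body[7] add  r1, r7, r3 → r1=0x25
epilogue: pop r7=0xf4, sp=0xb7
epilogue: pop r1=0xf7, sp=0xb8
r6 is caller-saved → body value

REG = 0x95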